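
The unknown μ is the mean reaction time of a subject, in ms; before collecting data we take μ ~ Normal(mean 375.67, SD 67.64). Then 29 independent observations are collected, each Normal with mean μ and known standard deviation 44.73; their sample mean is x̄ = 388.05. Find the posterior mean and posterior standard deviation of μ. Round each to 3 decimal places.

Prior precision 1/τ₀² = 1/67.64² = 0.00021857; data precision n/σ² = 29/44.73² = 0.0144944.
Posterior precision = 0.00021857 + 0.0144944 = 0.0147130, giving posterior SD = 1/√0.0147130 = 8.244.
Posterior mean = (0.00021857·375.67 + 0.0144944·388.05) / 0.0147130 = 387.866.

Posterior mean ≈ 387.866; posterior SD ≈ 8.244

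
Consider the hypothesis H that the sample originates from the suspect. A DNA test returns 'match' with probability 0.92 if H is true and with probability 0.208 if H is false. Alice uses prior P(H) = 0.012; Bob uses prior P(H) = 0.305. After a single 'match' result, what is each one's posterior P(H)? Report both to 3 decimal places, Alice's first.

P('+'|H) = 0.92, P('+'|¬H) = 0.208.
Alice: numerator 0.92·0.012 = 0.011040; evidence = 0.011040+0.208·0.988 = 0.21654; posterior = 0.051.
Bob: numerator 0.92·0.305 = 0.28060; evidence = 0.28060+0.208·0.695 = 0.42516; posterior = 0.660.

Alice: 0.051; Bob: 0.660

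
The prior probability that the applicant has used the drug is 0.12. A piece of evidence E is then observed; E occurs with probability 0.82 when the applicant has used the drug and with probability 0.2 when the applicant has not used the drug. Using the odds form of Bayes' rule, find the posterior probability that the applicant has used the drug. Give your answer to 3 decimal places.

Posterior probability ≈ 0.359

Prior odds = 0.12/(1−0.12) = 0.13636.
Likelihood ratio for E = 0.82/0.2 = 4.1000.
Posterior odds = prior odds × LR = 0.55909.
Posterior probability = odds/(1+odds) = 0.55909/1.5591 = 0.359.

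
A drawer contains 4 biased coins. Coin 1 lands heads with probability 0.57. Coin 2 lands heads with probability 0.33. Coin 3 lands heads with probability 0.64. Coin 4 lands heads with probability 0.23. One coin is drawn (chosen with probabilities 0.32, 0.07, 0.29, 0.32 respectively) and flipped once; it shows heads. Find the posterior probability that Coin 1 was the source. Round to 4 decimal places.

Posterior probability ≈ 0.3925

Tabulate prior·likelihood by source: [1] prior 0.32, lik 0.57, product 0.1824; [2] prior 0.07, lik 0.33, product 0.02310; [3] prior 0.29, lik 0.64, product 0.1856; [4] prior 0.32, lik 0.23, product 0.07360.
Normalizing constant = 0.46470; the posterior for Coin 1 is its product over the sum, 0.1824/0.46470 = 0.3925.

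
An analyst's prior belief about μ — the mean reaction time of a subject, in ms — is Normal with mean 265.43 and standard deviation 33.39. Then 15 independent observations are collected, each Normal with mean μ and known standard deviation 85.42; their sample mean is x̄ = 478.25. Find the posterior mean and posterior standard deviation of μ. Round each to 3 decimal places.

Prior precision 1/τ₀² = 1/33.39² = 0.00089695; data precision n/σ² = 15/85.42² = 0.00205576.
Posterior precision = 0.00089695 + 0.00205576 = 0.00295271, giving posterior SD = 1/√0.00295271 = 18.403.
Posterior mean = (0.00089695·265.43 + 0.00205576·478.25) / 0.00295271 = 413.601.

Posterior mean ≈ 413.601; posterior SD ≈ 18.403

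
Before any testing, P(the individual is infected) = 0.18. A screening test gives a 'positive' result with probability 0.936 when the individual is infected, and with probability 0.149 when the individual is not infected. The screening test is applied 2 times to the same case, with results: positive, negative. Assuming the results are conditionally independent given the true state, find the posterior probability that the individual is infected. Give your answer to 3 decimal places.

With H the event that the individual is infected, the joint likelihood of the observed sequence is P(data|H) = 0.936·0.064 = 0.059904 and P(data|¬H) = 0.149·0.851 = 0.12680.
Bayes: P(H|data) = 0.18·0.059904 / (0.18·0.059904 + 0.82·0.12680) = 0.010783/0.11476 = 0.0940.

Posterior P(H) ≈ 0.094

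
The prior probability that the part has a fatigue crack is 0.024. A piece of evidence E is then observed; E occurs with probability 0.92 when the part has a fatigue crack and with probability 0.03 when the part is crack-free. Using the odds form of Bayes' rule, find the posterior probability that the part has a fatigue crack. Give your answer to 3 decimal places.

Prior odds = 0.024/(1−0.024) = 0.024590. In log-odds, ln(0.024590) = -3.7054.
Add log likelihood ratio: ln(30.667) = 3.4232.
Posterior log-odds = -0.28223, so posterior odds = exp(-0.28223) = 0.75410. Converting, P(H|E) = 0.75410/1.7541 = 0.430.

Posterior probability ≈ 0.430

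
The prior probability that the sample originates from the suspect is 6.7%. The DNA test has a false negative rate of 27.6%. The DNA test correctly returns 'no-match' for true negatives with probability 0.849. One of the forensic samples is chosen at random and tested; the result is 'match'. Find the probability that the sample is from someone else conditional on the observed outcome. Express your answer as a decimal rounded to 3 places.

Let H be the event that the sample originates from the suspect. P(H) = 0.067, so P(¬H) = 0.933. With E the 'match' result, P(E|H) = 0.724 and P(E|¬H) = 0.151.
P(E) = 0.724·0.067 + 0.151·0.933 = 0.048508 + 0.14088 = 0.18939.
By Bayes' theorem, P(H|E) = 0.048508 / 0.18939 = 0.256. Hence P(¬H|E) = 1 − 0.256 = 0.744.

P(¬H | E) ≈ 0.744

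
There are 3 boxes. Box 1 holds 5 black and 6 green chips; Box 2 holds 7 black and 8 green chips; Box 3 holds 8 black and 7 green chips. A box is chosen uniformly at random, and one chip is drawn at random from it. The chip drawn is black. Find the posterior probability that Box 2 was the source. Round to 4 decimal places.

Tabulate prior·likelihood by source: [1] prior 0.333333, lik 0.4545, product 0.1515; [2] prior 0.333333, lik 0.4667, product 0.1556; [3] prior 0.333333, lik 0.5333, product 0.1778.
Normalizing constant = 0.48485; the posterior for Box 2 is its product over the sum, 0.1556/0.48485 = 0.3208.

Posterior probability ≈ 0.3208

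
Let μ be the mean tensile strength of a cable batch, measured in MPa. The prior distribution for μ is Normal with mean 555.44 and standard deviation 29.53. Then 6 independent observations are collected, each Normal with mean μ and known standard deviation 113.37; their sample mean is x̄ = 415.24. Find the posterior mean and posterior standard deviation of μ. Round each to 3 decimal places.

Posterior mean ≈ 514.879; posterior SD ≈ 24.895

With known σ, the Normal prior is conjugate. Weight on the data is w = (n/σ²)/(n/σ² + 1/τ₀²) = 0.00046683/(0.00046683+0.00114676) = 0.28931.
Posterior mean = w·x̄ + (1−w)·μ₀ = 0.28931·415.24 + 0.71069·555.44 = 514.879. Posterior variance = 1/(0.00046683+0.00114676) = 619.737, so SD = 24.895.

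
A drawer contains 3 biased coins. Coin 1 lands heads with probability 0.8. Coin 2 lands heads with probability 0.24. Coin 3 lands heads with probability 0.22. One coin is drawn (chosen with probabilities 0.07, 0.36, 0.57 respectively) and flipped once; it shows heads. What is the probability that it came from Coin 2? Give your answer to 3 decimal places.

Tabulate prior·likelihood by source: [1] prior 0.07, lik 0.8, product 0.05600; [2] prior 0.36, lik 0.24, product 0.08640; [3] prior 0.57, lik 0.22, product 0.1254.
Normalizing constant = 0.26780; the posterior for Coin 2 is its product over the sum, 0.08640/0.26780 = 0.323.

Posterior probability ≈ 0.323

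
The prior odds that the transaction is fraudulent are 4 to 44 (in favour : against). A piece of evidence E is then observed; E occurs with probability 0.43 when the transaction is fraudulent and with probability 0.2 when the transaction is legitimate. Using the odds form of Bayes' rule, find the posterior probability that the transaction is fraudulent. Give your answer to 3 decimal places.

Prior odds = 4/44 = 0.090909.
Likelihood ratio for E = 0.43/0.2 = 2.1500.
Posterior odds = prior odds × LR = 0.19545.
Posterior probability = odds/(1+odds) = 0.19545/1.1955 = 0.163.

Posterior probability ≈ 0.163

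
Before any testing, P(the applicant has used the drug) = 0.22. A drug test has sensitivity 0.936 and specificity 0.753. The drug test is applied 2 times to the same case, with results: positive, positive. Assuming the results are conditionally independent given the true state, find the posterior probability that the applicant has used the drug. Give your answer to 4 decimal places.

Let H be the event that the applicant has used the drug; start with P(H) = 0.22. P('positive'|H) = 0.936, P('positive'|¬H) = 0.247.
Update on result 1 ('positive'): P(H) ← 0.936·0.2200 / (0.936·0.2200 + 0.247·0.7800) = 0.20592/0.39858 = 0.5166.
Update on result 2 ('positive'): P(H) ← 0.936·0.5166 / (0.936·0.5166 + 0.247·0.4834) = 0.48357/0.60296 = 0.8020.

Posterior P(H) ≈ 0.8020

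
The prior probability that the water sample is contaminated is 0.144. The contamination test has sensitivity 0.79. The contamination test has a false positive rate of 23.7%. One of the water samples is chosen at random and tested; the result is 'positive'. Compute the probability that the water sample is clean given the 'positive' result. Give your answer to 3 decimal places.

Write H for 'the water sample is contaminated'. Prior odds H:¬H = 0.144/0.856 = 0.16822. For the 'positive' outcome, the likelihood ratio is 0.79/0.237 = 3.3333.
Posterior odds = 0.16822 × 3.3333 = 0.56075, so P(H|E) = 0.56075/(1+0.56075) = 0.359. Then P(¬H|E) = 1 − 0.359 = 0.641.

P(¬H | E) ≈ 0.641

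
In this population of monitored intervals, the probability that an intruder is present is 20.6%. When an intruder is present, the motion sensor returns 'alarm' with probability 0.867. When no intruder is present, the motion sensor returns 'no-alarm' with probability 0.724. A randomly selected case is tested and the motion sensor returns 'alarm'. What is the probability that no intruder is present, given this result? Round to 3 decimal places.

P(¬H | E) ≈ 0.551

Let H be the event that an intruder is present. P(H) = 0.206, so P(¬H) = 0.794. With E the 'alarm' result, P(E|H) = 0.867 and P(E|¬H) = 0.276.
P(E) = 0.867·0.206 + 0.276·0.794 = 0.17860 + 0.21914 = 0.39775.
By Bayes' theorem, P(H|E) = 0.17860 / 0.39775 = 0.449. Hence P(¬H|E) = 1 − 0.449 = 0.551.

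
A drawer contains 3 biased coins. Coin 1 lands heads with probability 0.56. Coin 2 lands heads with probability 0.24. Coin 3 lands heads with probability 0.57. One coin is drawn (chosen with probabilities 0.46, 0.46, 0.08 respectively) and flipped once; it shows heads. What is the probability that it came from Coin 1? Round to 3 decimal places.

Tabulate prior·likelihood by source: [1] prior 0.46, lik 0.56, product 0.2576; [2] prior 0.46, lik 0.24, product 0.1104; [3] prior 0.08, lik 0.57, product 0.04560.
Normalizing constant = 0.41360; the posterior for Coin 1 is its product over the sum, 0.2576/0.41360 = 0.623.

Posterior probability ≈ 0.623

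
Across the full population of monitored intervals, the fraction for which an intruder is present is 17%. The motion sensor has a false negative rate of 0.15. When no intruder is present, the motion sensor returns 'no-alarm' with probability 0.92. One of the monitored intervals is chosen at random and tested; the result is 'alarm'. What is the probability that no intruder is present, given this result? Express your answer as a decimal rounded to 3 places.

P(¬H | E) ≈ 0.315

Write H for 'an intruder is present'. Prior odds H:¬H = 0.17/0.83 = 0.20482. For the 'alarm' outcome, the likelihood ratio is 0.85/0.08 = 10.625.
Posterior odds = 0.20482 × 10.625 = 2.1762, so P(H|E) = 2.1762/(1+2.1762) = 0.685. Then P(¬H|E) = 1 − 0.685 = 0.315.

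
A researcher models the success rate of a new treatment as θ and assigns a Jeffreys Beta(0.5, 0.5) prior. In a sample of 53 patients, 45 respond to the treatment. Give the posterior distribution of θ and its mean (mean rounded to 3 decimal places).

Posterior: Beta(45.5, 8.5); mean ≈ 0.843

Observing 45 successes and 8 failures updates Beta(0.5, 0.5) by adding the success and failure counts to the two shape parameters: α = 0.5+45 = 45.5, β = 0.5+8 = 8.5.
Posterior mean = α/(α+β) = 45.5/54 = 0.843.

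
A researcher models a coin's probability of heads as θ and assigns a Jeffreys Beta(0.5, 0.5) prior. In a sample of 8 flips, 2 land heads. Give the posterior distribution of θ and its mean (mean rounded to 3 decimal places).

Posterior: Beta(2.5, 6.5); mean ≈ 0.278

The binomial likelihood is conjugate to the Beta prior: with 2 successes and 6 failures, the posterior is Beta(0.5+2, 0.5+6) = Beta(2.5, 6.5).
Posterior mean = α/(α+β) = 2.5/9 = 0.278.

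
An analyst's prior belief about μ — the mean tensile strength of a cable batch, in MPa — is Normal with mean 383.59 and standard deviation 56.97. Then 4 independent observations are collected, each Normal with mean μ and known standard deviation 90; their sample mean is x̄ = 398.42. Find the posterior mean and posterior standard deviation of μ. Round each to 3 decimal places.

Posterior mean ≈ 392.722; posterior SD ≈ 35.313

With known σ, the Normal prior is conjugate. Weight on the data is w = (n/σ²)/(n/σ² + 1/τ₀²) = 0.00049383/(0.00049383+0.00030811) = 0.61579.
Posterior mean = w·x̄ + (1−w)·μ₀ = 0.61579·398.42 + 0.38421·383.59 = 392.722. Posterior variance = 1/(0.00049383+0.00030811) = 1246.98, so SD = 35.313.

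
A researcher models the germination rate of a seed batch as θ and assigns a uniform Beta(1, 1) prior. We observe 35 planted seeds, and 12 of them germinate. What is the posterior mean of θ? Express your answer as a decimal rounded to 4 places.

The binomial likelihood is conjugate to the Beta prior: with 12 successes and 23 failures, the posterior is Beta(1+12, 1+23) = Beta(13, 24).
Posterior mean = α/(α+β) = 13/37 = 0.3514.

Posterior mean ≈ 0.3514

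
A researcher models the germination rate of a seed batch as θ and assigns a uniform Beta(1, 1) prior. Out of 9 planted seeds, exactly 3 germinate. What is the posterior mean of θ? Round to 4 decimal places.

The binomial likelihood is conjugate to the Beta prior: with 3 successes and 6 failures, the posterior is Beta(1+3, 1+6) = Beta(4, 7).
Posterior mean = α/(α+β) = 4/11 = 0.3636.

Posterior mean ≈ 0.3636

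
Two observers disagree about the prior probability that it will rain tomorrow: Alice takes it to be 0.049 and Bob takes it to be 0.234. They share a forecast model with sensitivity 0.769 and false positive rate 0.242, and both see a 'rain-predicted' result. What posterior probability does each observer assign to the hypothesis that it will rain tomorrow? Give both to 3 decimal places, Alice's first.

P('+'|H) = 0.769, P('+'|¬H) = 0.242.
Alice: numerator 0.769·0.049 = 0.037681; evidence = 0.037681+0.242·0.951 = 0.26782; posterior = 0.141.
Bob: numerator 0.769·0.234 = 0.17995; evidence = 0.17995+0.242·0.766 = 0.36532; posterior = 0.493.

Alice: 0.141; Bob: 0.493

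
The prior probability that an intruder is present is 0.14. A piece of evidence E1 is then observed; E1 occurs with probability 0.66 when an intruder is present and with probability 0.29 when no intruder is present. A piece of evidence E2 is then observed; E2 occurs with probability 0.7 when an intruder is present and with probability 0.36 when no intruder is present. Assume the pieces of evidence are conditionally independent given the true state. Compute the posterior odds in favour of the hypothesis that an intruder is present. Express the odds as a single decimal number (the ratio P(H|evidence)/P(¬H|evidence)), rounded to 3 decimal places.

Prior odds = 0.14/(1−0.14) = 0.16279. In log-odds, ln(0.16279) = -1.8153.
Add log likelihood ratios: ln(2.2759) + ln(1.9444) = 1.4873.
Posterior log-odds = -0.32795, so posterior odds = exp(-0.32795) = 0.72040.

Posterior odds ≈ 0.720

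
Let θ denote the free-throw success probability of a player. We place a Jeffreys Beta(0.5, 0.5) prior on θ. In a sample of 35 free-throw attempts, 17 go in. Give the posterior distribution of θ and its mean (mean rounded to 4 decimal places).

Posterior: Beta(17.5, 18.5); mean ≈ 0.4861

Observing 17 successes and 18 failures updates Beta(0.5, 0.5) by adding the success and failure counts to the two shape parameters: α = 0.5+17 = 17.5, β = 0.5+18 = 18.5.
Posterior mean = α/(α+β) = 17.5/36 = 0.4861.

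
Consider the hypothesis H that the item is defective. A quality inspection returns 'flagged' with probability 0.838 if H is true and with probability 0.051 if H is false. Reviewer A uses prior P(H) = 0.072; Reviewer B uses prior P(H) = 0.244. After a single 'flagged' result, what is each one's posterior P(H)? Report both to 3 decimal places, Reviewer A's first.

Reviewer A: 0.560; Reviewer B: 0.841

The likelihood ratio for a 'flagged' result is 0.838/0.051 = 16.431.
Reviewer A: prior odds 0.072/0.928 = 0.077586; posterior odds 1.2748; posterior probability 0.560.
Reviewer B: prior odds 0.244/0.756 = 0.32275; posterior odds 5.3032; posterior probability 0.841.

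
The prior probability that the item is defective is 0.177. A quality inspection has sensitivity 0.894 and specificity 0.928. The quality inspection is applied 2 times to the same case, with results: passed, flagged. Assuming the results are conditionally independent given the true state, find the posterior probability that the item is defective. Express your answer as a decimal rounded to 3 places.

With H the event that the item is defective, the joint likelihood of the observed sequence is P(data|H) = 0.106·0.894 = 0.094764 and P(data|¬H) = 0.928·0.072 = 0.066816.
Bayes: P(H|data) = 0.177·0.094764 / (0.177·0.094764 + 0.823·0.066816) = 0.016773/0.071763 = 0.2337.

Posterior P(H) ≈ 0.234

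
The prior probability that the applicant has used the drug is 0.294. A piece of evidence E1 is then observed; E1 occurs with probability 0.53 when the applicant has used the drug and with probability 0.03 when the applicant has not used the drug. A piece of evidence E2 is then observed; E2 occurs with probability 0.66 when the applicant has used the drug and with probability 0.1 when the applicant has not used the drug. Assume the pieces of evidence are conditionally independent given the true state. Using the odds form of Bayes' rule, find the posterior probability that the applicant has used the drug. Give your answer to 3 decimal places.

Prior odds = 0.294/(1−0.294) = 0.41643.
Likelihood ratio for E1 = 0.53/0.03 = 17.667.
Likelihood ratio for E2 = 0.66/0.1 = 6.6000.
Posterior odds = prior odds × LR₁ × LR₂ = 48.556.
Posterior probability = odds/(1+odds) = 48.556/49.556 = 0.980.

Posterior probability ≈ 0.980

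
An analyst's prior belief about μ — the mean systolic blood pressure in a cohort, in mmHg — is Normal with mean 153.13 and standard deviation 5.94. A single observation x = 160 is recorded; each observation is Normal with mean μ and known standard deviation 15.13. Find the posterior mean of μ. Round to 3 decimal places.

Posterior mean ≈ 154.047

With known σ, the Normal prior is conjugate. Weight on the data is w = (n/σ²)/(n/σ² + 1/τ₀²) = 0.00436840/(0.00436840+0.0283418) = 0.13355.
Posterior mean = w·x̄ + (1−w)·μ₀ = 0.13355·160 + 0.86645·153.13 = 154.047.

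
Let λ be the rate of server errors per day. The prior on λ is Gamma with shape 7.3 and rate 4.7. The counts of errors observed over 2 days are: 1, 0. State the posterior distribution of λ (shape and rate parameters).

Posterior: Gamma(shape=8.3, rate=6.7)

Total count ∑xᵢ = 1 over n = 2 days.
Gamma is conjugate to the Poisson likelihood: posterior is Gamma(shape = 7.3+1 = 8.3, rate = 4.7+2 = 6.7).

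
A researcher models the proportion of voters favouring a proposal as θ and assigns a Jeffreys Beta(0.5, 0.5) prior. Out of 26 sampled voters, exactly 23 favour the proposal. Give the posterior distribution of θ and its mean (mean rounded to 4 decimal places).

Posterior: Beta(23.5, 3.5); mean ≈ 0.8704

The binomial likelihood is conjugate to the Beta prior: with 23 successes and 3 failures, the posterior is Beta(0.5+23, 0.5+3) = Beta(23.5, 3.5).
E[θ | data] = 23.5/(23.5+3.5) = 0.8704.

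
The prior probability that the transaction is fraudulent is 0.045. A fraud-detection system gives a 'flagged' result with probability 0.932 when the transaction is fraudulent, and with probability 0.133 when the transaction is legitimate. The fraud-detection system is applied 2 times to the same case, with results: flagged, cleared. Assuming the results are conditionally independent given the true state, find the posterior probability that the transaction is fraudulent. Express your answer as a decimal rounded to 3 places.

Posterior P(H) ≈ 0.025

Let H be the event that the transaction is fraudulent; start with P(H) = 0.045. P('flagged'|H) = 0.932, P('flagged'|¬H) = 0.133.
Update on result 1 ('flagged'): P(H) ← 0.932·0.0450 / (0.932·0.0450 + 0.133·0.9550) = 0.041940/0.16895 = 0.2482.
Update on result 2 ('cleared'): P(H) ← 0.068·0.2482 / (0.068·0.2482 + 0.867·0.7518) = 0.016880/0.66866 = 0.0252.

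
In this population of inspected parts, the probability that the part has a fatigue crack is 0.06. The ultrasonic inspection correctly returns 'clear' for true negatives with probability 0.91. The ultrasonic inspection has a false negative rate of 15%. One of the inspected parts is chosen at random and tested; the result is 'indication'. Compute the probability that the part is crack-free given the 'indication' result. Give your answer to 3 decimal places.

P(¬H | E) ≈ 0.624

Write H for 'the part has a fatigue crack'. Prior odds H:¬H = 0.06/0.94 = 0.063830. For the 'indication' outcome, the likelihood ratio is 0.85/0.09 = 9.4444.
Posterior odds = 0.063830 × 9.4444 = 0.60284, so P(H|E) = 0.60284/(1+0.60284) = 0.376. Then P(¬H|E) = 1 − 0.376 = 0.624.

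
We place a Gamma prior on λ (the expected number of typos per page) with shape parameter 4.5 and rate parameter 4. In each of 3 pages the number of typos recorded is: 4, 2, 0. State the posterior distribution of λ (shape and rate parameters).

The Poisson likelihood adds the total count to the shape and the number of exposure periods to the rate. Here ∑xᵢ = 6 and n = 3, so shape 4.5→10.5 and rate 4→7.

Posterior: Gamma(shape=10.5, rate=7)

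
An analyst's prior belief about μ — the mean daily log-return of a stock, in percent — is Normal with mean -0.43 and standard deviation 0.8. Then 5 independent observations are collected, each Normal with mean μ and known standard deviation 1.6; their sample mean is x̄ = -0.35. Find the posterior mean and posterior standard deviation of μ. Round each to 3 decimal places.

Prior precision 1/τ₀² = 1/0.8² = 1.56250; data precision n/σ² = 5/1.6² = 1.95312.
Posterior precision = 1.56250 + 1.95312 = 3.51562, giving posterior SD = 1/√3.51562 = 0.533.
Posterior mean = (1.56250·-0.43 + 1.95312·-0.35) / 3.51562 = -0.386.

Posterior mean ≈ -0.386; posterior SD ≈ 0.533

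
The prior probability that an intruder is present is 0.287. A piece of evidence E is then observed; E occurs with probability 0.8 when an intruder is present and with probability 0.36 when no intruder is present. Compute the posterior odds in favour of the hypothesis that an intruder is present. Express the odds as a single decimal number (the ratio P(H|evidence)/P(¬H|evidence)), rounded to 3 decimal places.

Prior odds = 0.287/(1−0.287) = 0.40252.
Likelihood ratio for E = 0.8/0.36 = 2.2222.
Posterior odds = prior odds × LR = 0.89450.

Posterior odds ≈ 0.894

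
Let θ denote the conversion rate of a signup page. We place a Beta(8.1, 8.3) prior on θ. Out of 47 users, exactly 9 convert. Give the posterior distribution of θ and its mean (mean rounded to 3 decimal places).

Posterior: Beta(17.1, 46.3); mean ≈ 0.270

The binomial likelihood is conjugate to the Beta prior: with 9 successes and 38 failures, the posterior is Beta(8.1+9, 8.3+38) = Beta(17.1, 46.3).
Posterior mean = α/(α+β) = 17.1/63.4 = 0.270.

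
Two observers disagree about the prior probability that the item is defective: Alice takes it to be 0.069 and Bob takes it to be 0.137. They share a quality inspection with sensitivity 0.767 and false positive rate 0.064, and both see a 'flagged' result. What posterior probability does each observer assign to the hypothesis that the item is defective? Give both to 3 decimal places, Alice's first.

Alice: 0.470; Bob: 0.655

P('+'|H) = 0.767, P('+'|¬H) = 0.064.
Alice: numerator 0.767·0.069 = 0.052923; evidence = 0.052923+0.064·0.931 = 0.11251; posterior = 0.470.
Bob: numerator 0.767·0.137 = 0.10508; evidence = 0.10508+0.064·0.863 = 0.16031; posterior = 0.655.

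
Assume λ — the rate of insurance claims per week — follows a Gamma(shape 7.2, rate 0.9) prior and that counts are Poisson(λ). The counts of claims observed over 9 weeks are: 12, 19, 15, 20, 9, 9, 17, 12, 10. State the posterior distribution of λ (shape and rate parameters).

Total count ∑xᵢ = 123 over n = 9 weeks.
Gamma is conjugate to the Poisson likelihood: posterior is Gamma(shape = 7.2+123 = 130.2, rate = 0.9+9 = 9.9).

Posterior: Gamma(shape=130.2, rate=9.9)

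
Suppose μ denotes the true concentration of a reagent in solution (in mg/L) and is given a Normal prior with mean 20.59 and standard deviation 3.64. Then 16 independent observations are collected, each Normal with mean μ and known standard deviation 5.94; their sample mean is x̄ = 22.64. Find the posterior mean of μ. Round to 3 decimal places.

Prior precision 1/τ₀² = 1/3.64² = 0.0754740; data precision n/σ² = 16/5.94² = 0.453468.
Posterior precision = 0.0754740 + 0.453468 = 0.528942.
Posterior mean = (0.0754740·20.59 + 0.453468·22.64) / 0.528942 = 22.347.

Posterior mean ≈ 22.347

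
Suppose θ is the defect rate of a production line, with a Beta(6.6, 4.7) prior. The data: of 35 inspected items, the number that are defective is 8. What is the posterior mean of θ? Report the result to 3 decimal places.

The binomial likelihood is conjugate to the Beta prior: with 8 successes and 27 failures, the posterior is Beta(6.6+8, 4.7+27) = Beta(14.6, 31.7).
Posterior mean = α/(α+β) = 14.6/46.3 = 0.315.

Posterior mean ≈ 0.315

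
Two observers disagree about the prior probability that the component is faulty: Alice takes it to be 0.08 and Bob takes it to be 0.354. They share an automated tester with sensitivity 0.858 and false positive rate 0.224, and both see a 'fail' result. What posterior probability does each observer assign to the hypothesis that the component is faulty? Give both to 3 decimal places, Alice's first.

P('+'|H) = 0.858, P('+'|¬H) = 0.224.
Alice: numerator 0.858·0.08 = 0.068640; evidence = 0.068640+0.224·0.92 = 0.27472; posterior = 0.250.
Bob: numerator 0.858·0.354 = 0.30373; evidence = 0.30373+0.224·0.646 = 0.44844; posterior = 0.677.

Alice: 0.250; Bob: 0.677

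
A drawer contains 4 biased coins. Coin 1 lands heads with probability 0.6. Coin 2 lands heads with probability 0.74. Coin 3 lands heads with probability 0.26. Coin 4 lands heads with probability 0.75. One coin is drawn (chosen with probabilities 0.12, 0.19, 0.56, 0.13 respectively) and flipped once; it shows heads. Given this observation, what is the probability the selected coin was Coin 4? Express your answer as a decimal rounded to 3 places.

Posterior probability ≈ 0.214

P(heads|C1) = 0.6; P(heads|C2) = 0.74; P(heads|C3) = 0.26; P(heads|C4) = 0.75.
Prior × likelihood for each source: 0.12·0.6=0.07200, 0.19·0.74=0.1406, 0.56·0.26=0.1456, 0.13·0.75=0.09750. Summing gives P(heads) = 0.45570.
P(Coin 4 | heads) = 0.09750 / 0.45570 = 0.214.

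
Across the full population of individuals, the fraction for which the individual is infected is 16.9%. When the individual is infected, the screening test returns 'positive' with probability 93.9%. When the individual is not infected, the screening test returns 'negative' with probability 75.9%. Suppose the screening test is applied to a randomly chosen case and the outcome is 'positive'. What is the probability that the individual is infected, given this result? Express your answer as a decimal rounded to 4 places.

Write H for 'the individual is infected'. Prior odds H:¬H = 0.169/0.831 = 0.20337. For the 'positive' outcome, the likelihood ratio is 0.939/0.241 = 3.8963.
Posterior odds = 0.20337 × 3.8963 = 0.79238, so P(H|E) = 0.79238/(1+0.79238) = 0.4421.

P(H | E) ≈ 0.4421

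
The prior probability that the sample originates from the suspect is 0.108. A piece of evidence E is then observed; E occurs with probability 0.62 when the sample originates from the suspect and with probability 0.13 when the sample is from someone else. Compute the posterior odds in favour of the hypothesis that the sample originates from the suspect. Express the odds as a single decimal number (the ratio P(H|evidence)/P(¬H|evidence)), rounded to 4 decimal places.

Posterior odds ≈ 0.5774

Prior odds = 0.108/(1−0.108) = 0.12108. In log-odds, ln(0.12108) = -2.1113.
Add log likelihood ratio: ln(4.7692) = 1.5622.
Posterior log-odds = -0.54915, so posterior odds = exp(-0.54915) = 0.57744.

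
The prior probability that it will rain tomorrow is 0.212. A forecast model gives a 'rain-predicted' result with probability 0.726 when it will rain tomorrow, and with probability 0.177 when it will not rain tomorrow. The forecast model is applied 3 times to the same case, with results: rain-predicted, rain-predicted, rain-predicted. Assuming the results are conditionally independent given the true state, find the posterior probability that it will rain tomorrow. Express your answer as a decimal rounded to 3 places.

Posterior P(H) ≈ 0.949

Let H be the event that it will rain tomorrow; start with P(H) = 0.212. P('rain-predicted'|H) = 0.726, P('rain-predicted'|¬H) = 0.177.
Update on result 1 ('rain-predicted'): P(H) ← 0.726·0.2120 / (0.726·0.2120 + 0.177·0.7880) = 0.15391/0.29339 = 0.5246.
Update on result 2 ('rain-predicted'): P(H) ← 0.726·0.5246 / (0.726·0.5246 + 0.177·0.4754) = 0.38086/0.46501 = 0.8190.
Update on result 3 ('rain-predicted'): P(H) ← 0.726·0.8190 / (0.726·0.8190 + 0.177·0.1810) = 0.59463/0.62666 = 0.9489.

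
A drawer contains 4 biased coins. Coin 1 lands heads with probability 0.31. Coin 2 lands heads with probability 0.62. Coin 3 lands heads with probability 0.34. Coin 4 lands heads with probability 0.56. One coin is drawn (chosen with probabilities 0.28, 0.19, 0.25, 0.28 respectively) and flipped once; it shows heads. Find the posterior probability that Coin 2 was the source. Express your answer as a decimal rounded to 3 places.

Tabulate prior·likelihood by source: [1] prior 0.28, lik 0.31, product 0.08680; [2] prior 0.19, lik 0.62, product 0.1178; [3] prior 0.25, lik 0.34, product 0.08500; [4] prior 0.28, lik 0.56, product 0.1568.
Normalizing constant = 0.44640; the posterior for Coin 2 is its product over the sum, 0.1178/0.44640 = 0.264.

Posterior probability ≈ 0.264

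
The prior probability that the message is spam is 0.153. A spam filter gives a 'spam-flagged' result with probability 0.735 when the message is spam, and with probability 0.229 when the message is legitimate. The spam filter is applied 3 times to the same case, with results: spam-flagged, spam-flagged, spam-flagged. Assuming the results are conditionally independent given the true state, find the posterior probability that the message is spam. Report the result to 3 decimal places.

With H the event that the message is spam, the joint likelihood of the observed sequence is P(data|H) = 0.735·0.735·0.735 = 0.39707 and P(data|¬H) = 0.229·0.229·0.229 = 0.012009.
Bayes: P(H|data) = 0.153·0.39707 / (0.153·0.39707 + 0.847·0.012009) = 0.060751/0.070923 = 0.8566.

Posterior P(H) ≈ 0.857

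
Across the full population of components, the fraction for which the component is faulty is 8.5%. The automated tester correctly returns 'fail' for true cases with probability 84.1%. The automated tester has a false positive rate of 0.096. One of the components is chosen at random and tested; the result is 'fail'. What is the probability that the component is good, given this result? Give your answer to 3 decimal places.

P(¬H | E) ≈ 0.551

Let H be the event that the component is faulty. P(H) = 0.085, so P(¬H) = 0.915. With E the 'fail' result, P(E|H) = 0.841 and P(E|¬H) = 0.096.
P(E) = 0.841·0.085 + 0.096·0.915 = 0.071485 + 0.087840 = 0.15932.
By Bayes' theorem, P(H|E) = 0.071485 / 0.15932 = 0.449. Hence P(¬H|E) = 1 − 0.449 = 0.551.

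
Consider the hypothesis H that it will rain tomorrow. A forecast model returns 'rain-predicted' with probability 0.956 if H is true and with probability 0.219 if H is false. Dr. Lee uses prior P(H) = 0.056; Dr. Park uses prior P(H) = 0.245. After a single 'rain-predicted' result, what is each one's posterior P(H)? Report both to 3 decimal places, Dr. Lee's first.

Dr. Lee: 0.206; Dr. Park: 0.586

The likelihood ratio for a 'rain-predicted' result is 0.956/0.219 = 4.3653.
Dr. Lee: prior odds 0.056/0.944 = 0.059322; posterior odds 0.25896; posterior probability 0.206.
Dr. Park: prior odds 0.245/0.755 = 0.32450; posterior odds 1.4166; posterior probability 0.586.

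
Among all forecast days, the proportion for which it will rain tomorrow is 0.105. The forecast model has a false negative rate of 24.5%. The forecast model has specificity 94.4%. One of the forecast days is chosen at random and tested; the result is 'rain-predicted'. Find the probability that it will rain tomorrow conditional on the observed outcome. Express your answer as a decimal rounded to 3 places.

Write H for 'it will rain tomorrow'. Prior odds H:¬H = 0.105/0.895 = 0.11732. For the 'rain-predicted' outcome, the likelihood ratio is 0.755/0.056 = 13.482.
Posterior odds = 0.11732 × 13.482 = 1.5817, so P(H|E) = 1.5817/(1+1.5817) = 0.613.

P(H | E) ≈ 0.613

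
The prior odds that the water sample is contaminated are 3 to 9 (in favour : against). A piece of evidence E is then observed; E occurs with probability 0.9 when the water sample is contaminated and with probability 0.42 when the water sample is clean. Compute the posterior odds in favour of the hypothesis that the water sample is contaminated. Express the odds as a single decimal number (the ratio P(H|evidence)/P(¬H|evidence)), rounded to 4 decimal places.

Posterior odds ≈ 0.7143

Prior odds = 3/9 = 0.33333.
Likelihood ratio for E = 0.9/0.42 = 2.1429.
Posterior odds = prior odds × LR = 0.71429.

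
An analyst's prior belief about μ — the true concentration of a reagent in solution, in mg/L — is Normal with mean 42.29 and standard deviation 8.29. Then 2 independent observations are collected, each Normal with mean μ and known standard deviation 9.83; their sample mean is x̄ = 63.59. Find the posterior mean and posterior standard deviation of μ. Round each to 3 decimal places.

Posterior mean ≈ 54.797; posterior SD ≈ 5.326

With known σ, the Normal prior is conjugate. Weight on the data is w = (n/σ²)/(n/σ² + 1/τ₀²) = 0.0206977/(0.0206977+0.0145509) = 0.58719.
Posterior mean = w·x̄ + (1−w)·μ₀ = 0.58719·63.59 + 0.41281·42.29 = 54.797. Posterior variance = 1/(0.0206977+0.0145509) = 28.3699, so SD = 5.326.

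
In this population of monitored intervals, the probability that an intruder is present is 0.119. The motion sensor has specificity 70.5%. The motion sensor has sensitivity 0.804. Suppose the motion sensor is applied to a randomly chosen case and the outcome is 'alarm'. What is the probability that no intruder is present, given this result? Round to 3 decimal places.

P(¬H | E) ≈ 0.731

Write H for 'an intruder is present'. Prior odds H:¬H = 0.119/0.881 = 0.13507. For the 'alarm' outcome, the likelihood ratio is 0.804/0.295 = 2.7254.
Posterior odds = 0.13507 × 2.7254 = 0.36813, so P(H|E) = 0.36813/(1+0.36813) = 0.269. Then P(¬H|E) = 1 − 0.269 = 0.731.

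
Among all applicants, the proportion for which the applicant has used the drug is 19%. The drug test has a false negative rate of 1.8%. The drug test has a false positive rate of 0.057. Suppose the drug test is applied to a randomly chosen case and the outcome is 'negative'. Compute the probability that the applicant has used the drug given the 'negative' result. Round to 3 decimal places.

P(H | E) ≈ 0.004

Write H for 'the applicant has used the drug'. Prior odds H:¬H = 0.19/0.81 = 0.23457. For the 'negative' outcome, the likelihood ratio is 0.018/0.943 = 0.019088.
Posterior odds = 0.23457 × 0.019088 = 0.0044774, so P(H|E) = 0.0044774/(1+0.0044774) = 0.004.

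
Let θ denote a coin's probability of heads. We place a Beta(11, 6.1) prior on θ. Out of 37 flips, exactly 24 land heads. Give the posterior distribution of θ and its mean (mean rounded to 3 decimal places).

Posterior: Beta(35, 19.1); mean ≈ 0.647

Observing 24 successes and 13 failures updates Beta(11, 6.1) by adding the success and failure counts to the two shape parameters: α = 11+24 = 35, β = 6.1+13 = 19.1.
E[θ | data] = 35/(35+19.1) = 0.647.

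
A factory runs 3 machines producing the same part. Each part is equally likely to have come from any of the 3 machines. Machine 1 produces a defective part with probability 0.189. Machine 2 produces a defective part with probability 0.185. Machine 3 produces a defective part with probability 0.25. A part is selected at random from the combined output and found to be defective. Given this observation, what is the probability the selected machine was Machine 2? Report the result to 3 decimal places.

Posterior probability ≈ 0.296

P(defective|M1) = 0.189; P(defective|M2) = 0.185; P(defective|M3) = 0.25.
Prior × likelihood for each source: 0.333333·0.189=0.06300, 0.333333·0.185=0.06167, 0.333333·0.25=0.08333. Summing gives P(defective) = 0.20800.
P(Machine 2 | defective) = 0.06167 / 0.20800 = 0.296.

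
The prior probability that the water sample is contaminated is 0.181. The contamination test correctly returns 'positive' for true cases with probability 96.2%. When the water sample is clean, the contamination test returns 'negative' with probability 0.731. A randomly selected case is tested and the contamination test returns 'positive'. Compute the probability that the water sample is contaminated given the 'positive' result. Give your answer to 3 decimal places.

Let H be the event that the water sample is contaminated. P(H) = 0.181, so P(¬H) = 0.819. With E the 'positive' result, P(E|H) = 0.962 and P(E|¬H) = 0.269.
P(E) = 0.962·0.181 + 0.269·0.819 = 0.17412 + 0.22031 = 0.39443.
By Bayes' theorem, P(H|E) = 0.17412 / 0.39443 = 0.441.

P(H | E) ≈ 0.441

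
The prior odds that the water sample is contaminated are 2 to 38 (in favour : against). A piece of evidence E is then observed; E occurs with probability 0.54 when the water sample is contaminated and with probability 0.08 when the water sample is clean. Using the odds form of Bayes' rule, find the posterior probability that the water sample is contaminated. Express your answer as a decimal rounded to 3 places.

Prior odds = 2/38 = 0.052632.
Likelihood ratio for E = 0.54/0.08 = 6.7500.
Posterior odds = prior odds × LR = 0.35526.
Posterior probability = odds/(1+odds) = 0.35526/1.3553 = 0.262.

Posterior probability ≈ 0.262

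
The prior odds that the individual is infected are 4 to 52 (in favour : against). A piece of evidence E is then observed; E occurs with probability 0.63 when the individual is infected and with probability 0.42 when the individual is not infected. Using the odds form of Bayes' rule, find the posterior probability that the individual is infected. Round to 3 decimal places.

Prior odds = 4/52 = 0.076923. In log-odds, ln(0.076923) = -2.5649.
Add log likelihood ratio: ln(1.5000) = 0.40547.
Posterior log-odds = -2.1595, so posterior odds = exp(-2.1595) = 0.11538. Converting, P(H|E) = 0.11538/1.1154 = 0.103.

Posterior probability ≈ 0.103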